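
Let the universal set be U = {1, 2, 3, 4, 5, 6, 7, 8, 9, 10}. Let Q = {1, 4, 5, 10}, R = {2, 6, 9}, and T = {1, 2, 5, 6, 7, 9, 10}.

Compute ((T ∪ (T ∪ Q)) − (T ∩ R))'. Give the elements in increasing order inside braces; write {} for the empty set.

T ∪ Q = {1, 2, 4, 5, 6, 7, 9, 10}
T ∪ (T ∪ Q) = {1, 2, 4, 5, 6, 7, 9, 10}
T ∩ R = {2, 6, 9}
(T ∪ (T ∪ Q)) − (T ∩ R) = {1, 4, 5, 7, 10}
((T ∪ (T ∪ Q)) − (T ∩ R))' = {2, 3, 6, 8, 9}

{2, 3, 6, 8, 9}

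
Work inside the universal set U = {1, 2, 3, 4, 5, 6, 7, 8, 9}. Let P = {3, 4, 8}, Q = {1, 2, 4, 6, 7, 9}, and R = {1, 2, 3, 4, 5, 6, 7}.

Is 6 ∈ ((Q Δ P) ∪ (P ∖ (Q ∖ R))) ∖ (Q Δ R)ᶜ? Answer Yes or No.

6 ∈ Q and 6 ∉ P, so 6 ∈ Q Δ P
6 ∈ Q and 6 ∈ R, so 6 ∉ Q ∖ R
6 ∉ P and 6 ∉ (Q ∖ R), so 6 ∉ P ∖ (Q ∖ R)
6 ∈ (Q Δ P) and 6 ∉ (P ∖ (Q ∖ R)), so 6 ∈ (Q Δ P) ∪ (P ∖ (Q ∖ R))
6 ∈ Q and 6 ∈ R, so 6 ∉ Q Δ R
6 ∈ (Q Δ R)ᶜ since 6 ∉ (Q Δ R)
6 ∈ ((Q Δ P) ∪ (P ∖ (Q ∖ R))) and 6 ∈ (Q Δ R)ᶜ, so 6 ∉ ((Q Δ P) ∪ (P ∖ (Q ∖ R))) ∖ (Q Δ R)ᶜ

No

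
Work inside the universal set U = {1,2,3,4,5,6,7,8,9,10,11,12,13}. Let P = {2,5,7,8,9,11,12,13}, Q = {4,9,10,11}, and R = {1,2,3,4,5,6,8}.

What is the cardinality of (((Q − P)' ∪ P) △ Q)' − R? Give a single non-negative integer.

Q − P = {4,10}
(Q − P)' = {1,2,3,5,6,7,8,9,11,12,13}
(Q − P)' ∪ P = {1,2,3,5,6,7,8,9,11,12,13}
((Q − P)' ∪ P) △ Q = {1,2,3,4,5,6,7,8,10,12,13}
(((Q − P)' ∪ P) △ Q)' = {9,11}
(((Q − P)' ∪ P) △ Q)' − R = {9,11}
|(((Q − P)' ∪ P) △ Q)' − R| = 2

2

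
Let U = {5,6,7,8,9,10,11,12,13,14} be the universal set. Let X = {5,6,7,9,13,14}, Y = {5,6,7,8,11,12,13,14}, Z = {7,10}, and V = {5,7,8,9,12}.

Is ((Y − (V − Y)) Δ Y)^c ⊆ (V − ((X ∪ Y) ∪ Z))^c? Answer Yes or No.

Yes

V − Y = {9}
Y − (V − Y) = {5,6,7,8,11,12,13,14}
(Y − (V − Y)) Δ Y = {}
((Y − (V − Y)) Δ Y)^c = {5,6,7,8,9,10,11,12,13,14}
X ∪ Y = {5,6,7,8,9,11,12,13,14}
(X ∪ Y) ∪ Z = {5,6,7,8,9,10,11,12,13,14}
V − ((X ∪ Y) ∪ Z) = {}
(V − ((X ∪ Y) ∪ Z))^c = {5,6,7,8,9,10,11,12,13,14}
Every element of {5,6,7,8,9,10,11,12,13,14} is in {5,6,7,8,9,10,11,12,13,14}, so ((Y − (V − Y)) Δ Y)^c ⊆ (V − ((X ∪ Y) ∪ Z))^c.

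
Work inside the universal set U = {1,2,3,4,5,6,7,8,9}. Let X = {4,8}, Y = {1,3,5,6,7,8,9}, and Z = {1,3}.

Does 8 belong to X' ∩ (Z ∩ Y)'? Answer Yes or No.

No

8 ∈ X, so 8 ∉ X'
8 ∉ Z and 8 ∈ Y, so 8 ∉ Z ∩ Y
8 ∈ (Z ∩ Y)' since 8 ∉ (Z ∩ Y)
8 ∉ X' and 8 ∈ (Z ∩ Y)', so 8 ∉ X' ∩ (Z ∩ Y)'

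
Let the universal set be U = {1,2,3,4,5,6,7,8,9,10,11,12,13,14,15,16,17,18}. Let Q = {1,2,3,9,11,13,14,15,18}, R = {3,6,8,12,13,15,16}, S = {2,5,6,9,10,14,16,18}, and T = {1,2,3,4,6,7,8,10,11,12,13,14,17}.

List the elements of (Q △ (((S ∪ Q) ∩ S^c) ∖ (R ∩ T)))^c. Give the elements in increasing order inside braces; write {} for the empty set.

S ∪ Q = {1,2,3,5,6,9,10,11,13,14,15,16,18}
S^c = {1,3,4,7,8,11,12,13,15,17}
(S ∪ Q) ∩ S^c = {1,3,11,13,15}
R ∩ T = {3,6,8,12,13}
((S ∪ Q) ∩ S^c) ∖ (R ∩ T) = {1,11,15}
Q △ (((S ∪ Q) ∩ S^c) ∖ (R ∩ T)) = {2,3,9,13,14,18}
(Q △ (((S ∪ Q) ∩ S^c) ∖ (R ∩ T)))^c = {1,4,5,6,7,8,10,11,12,15,16,17}

{1,4,5,6,7,8,10,11,12,15,16,17}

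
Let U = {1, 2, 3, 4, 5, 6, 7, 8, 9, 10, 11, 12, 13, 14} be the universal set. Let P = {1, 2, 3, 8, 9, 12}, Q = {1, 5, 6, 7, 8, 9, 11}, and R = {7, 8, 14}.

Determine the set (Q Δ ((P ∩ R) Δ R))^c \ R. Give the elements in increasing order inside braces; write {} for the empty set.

{2, 3, 4, 10, 12, 13}

P ∩ R = {8}
(P ∩ R) Δ R = {7, 14}
Q Δ ((P ∩ R) Δ R) = {1, 5, 6, 8, 9, 11, 14}
(Q Δ ((P ∩ R) Δ R))^c = {2, 3, 4, 7, 10, 12, 13}
(Q Δ ((P ∩ R) Δ R))^c \ R = {2, 3, 4, 10, 12, 13}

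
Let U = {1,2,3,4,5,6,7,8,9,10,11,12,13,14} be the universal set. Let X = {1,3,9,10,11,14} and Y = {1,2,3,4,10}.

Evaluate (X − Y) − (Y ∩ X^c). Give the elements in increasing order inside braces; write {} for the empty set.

X − Y = {9,11,14}
X^c = {2,4,5,6,7,8,12,13}
Y ∩ X^c = {2,4}
(X − Y) − (Y ∩ X^c) = {9,11,14}

{9,11,14}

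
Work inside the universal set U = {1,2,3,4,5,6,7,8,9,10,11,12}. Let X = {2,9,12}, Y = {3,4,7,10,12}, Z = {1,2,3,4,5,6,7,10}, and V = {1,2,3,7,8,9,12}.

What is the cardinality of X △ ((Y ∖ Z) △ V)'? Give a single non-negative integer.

7

Y ∖ Z = {12}
(Y ∖ Z) △ V = {1,2,3,7,8,9}
((Y ∖ Z) △ V)' = {4,5,6,10,11,12}
X △ ((Y ∖ Z) △ V)' = {2,4,5,6,9,10,11}
|X △ ((Y ∖ Z) △ V)'| = 7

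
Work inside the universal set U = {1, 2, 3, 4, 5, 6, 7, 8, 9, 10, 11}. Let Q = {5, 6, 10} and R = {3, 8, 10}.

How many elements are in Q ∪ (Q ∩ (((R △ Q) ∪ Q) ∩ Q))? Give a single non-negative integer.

R △ Q = {3, 5, 6, 8}
(R △ Q) ∪ Q = {3, 5, 6, 8, 10}
((R △ Q) ∪ Q) ∩ Q = {5, 6, 10}
Q ∩ (((R △ Q) ∪ Q) ∩ Q) = {5, 6, 10}
Q ∪ (Q ∩ (((R △ Q) ∪ Q) ∩ Q)) = {5, 6, 10}
|Q ∪ (Q ∩ (((R △ Q) ∪ Q) ∩ Q))| = 3

3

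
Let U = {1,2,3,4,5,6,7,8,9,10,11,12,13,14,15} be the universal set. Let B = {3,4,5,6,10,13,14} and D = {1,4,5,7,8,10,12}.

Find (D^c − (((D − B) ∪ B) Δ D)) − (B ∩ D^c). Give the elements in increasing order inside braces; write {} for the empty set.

{2,9,11,15}

D^c = {2,3,6,9,11,13,14,15}
D − B = {1,7,8,12}
(D − B) ∪ B = {1,3,4,5,6,7,8,10,12,13,14}
((D − B) ∪ B) Δ D = {3,6,13,14}
D^c − (((D − B) ∪ B) Δ D) = {2,9,11,15}
B ∩ D^c = {3,6,13,14}
(D^c − (((D − B) ∪ B) Δ D)) − (B ∩ D^c) = {2,9,11,15}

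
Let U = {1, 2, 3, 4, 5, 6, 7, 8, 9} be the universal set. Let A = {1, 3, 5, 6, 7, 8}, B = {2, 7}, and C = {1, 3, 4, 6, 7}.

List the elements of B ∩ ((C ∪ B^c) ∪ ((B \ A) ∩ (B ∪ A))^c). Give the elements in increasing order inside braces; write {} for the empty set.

{7}

B^c = {1, 3, 4, 5, 6, 8, 9}
C ∪ B^c = {1, 3, 4, 5, 6, 7, 8, 9}
B \ A = {2}
B ∪ A = {1, 2, 3, 5, 6, 7, 8}
(B \ A) ∩ (B ∪ A) = {2}
((B \ A) ∩ (B ∪ A))^c = {1, 3, 4, 5, 6, 7, 8, 9}
(C ∪ B^c) ∪ ((B \ A) ∩ (B ∪ A))^c = {1, 3, 4, 5, 6, 7, 8, 9}
B ∩ ((C ∪ B^c) ∪ ((B \ A) ∩ (B ∪ A))^c) = {7}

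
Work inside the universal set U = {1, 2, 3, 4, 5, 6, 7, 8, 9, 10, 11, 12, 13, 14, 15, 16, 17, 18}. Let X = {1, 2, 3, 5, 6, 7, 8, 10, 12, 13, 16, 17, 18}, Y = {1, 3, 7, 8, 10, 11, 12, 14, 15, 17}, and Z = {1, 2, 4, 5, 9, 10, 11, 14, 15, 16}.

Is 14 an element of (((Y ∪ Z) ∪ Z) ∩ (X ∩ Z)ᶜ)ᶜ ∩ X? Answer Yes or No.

No

14 ∈ Y and 14 ∈ Z, so 14 ∈ Y ∪ Z
14 ∈ (Y ∪ Z) and 14 ∈ Z, so 14 ∈ (Y ∪ Z) ∪ Z
14 ∉ X and 14 ∈ Z, so 14 ∉ X ∩ Z
14 ∈ (X ∩ Z)ᶜ since 14 ∉ (X ∩ Z)
14 ∈ ((Y ∪ Z) ∪ Z) and 14 ∈ (X ∩ Z)ᶜ, so 14 ∈ ((Y ∪ Z) ∪ Z) ∩ (X ∩ Z)ᶜ
14 ∉ (((Y ∪ Z) ∪ Z) ∩ (X ∩ Z)ᶜ)ᶜ since 14 ∈ (((Y ∪ Z) ∪ Z) ∩ (X ∩ Z)ᶜ)
14 ∉ (((Y ∪ Z) ∪ Z) ∩ (X ∩ Z)ᶜ)ᶜ and 14 ∉ X, so 14 ∉ (((Y ∪ Z) ∪ Z) ∩ (X ∩ Z)ᶜ)ᶜ ∩ X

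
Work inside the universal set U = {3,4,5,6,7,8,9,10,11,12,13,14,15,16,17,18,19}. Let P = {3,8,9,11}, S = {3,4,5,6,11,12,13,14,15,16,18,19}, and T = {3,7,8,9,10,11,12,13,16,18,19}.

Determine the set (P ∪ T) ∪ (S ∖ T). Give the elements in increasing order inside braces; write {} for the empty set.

{3,4,5,6,7,8,9,10,11,12,13,14,15,16,18,19}

P ∪ T = {3,7,8,9,10,11,12,13,16,18,19}
S ∖ T = {4,5,6,14,15}
(P ∪ T) ∪ (S ∖ T) = {3,4,5,6,7,8,9,10,11,12,13,14,15,16,18,19}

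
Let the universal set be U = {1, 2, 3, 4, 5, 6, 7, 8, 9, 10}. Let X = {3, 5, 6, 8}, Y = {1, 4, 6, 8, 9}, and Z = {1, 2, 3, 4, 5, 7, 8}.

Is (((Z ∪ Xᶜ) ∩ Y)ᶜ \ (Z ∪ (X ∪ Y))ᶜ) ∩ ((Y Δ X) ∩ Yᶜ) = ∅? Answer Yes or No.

No

Xᶜ = {1, 2, 4, 7, 9, 10}
Z ∪ Xᶜ = {1, 2, 3, 4, 5, 7, 8, 9, 10}
(Z ∪ Xᶜ) ∩ Y = {1, 4, 8, 9}
((Z ∪ Xᶜ) ∩ Y)ᶜ = {2, 3, 5, 6, 7, 10}
X ∪ Y = {1, 3, 4, 5, 6, 8, 9}
Z ∪ (X ∪ Y) = {1, 2, 3, 4, 5, 6, 7, 8, 9}
(Z ∪ (X ∪ Y))ᶜ = {10}
((Z ∪ Xᶜ) ∩ Y)ᶜ \ (Z ∪ (X ∪ Y))ᶜ = {2, 3, 5, 6, 7}
Y Δ X = {1, 3, 4, 5, 9}
Yᶜ = {2, 3, 5, 7, 10}
(Y Δ X) ∩ Yᶜ = {3, 5}
3 lies in both, so they are not disjoint.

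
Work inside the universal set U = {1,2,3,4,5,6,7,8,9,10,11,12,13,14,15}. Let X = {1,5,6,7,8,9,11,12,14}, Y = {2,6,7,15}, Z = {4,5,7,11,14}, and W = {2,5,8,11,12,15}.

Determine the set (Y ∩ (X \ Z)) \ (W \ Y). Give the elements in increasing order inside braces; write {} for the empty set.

{6}

X \ Z = {1,6,8,9,12}
Y ∩ (X \ Z) = {6}
W \ Y = {5,8,11,12}
(Y ∩ (X \ Z)) \ (W \ Y) = {6}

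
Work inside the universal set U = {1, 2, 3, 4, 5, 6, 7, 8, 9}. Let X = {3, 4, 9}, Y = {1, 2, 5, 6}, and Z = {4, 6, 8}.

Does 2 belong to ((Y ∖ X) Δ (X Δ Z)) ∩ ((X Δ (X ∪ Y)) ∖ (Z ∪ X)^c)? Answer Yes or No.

2 ∈ Y and 2 ∉ X, so 2 ∈ Y ∖ X
2 ∉ X and 2 ∉ Z, so 2 ∉ X Δ Z
2 ∈ (Y ∖ X) and 2 ∉ (X Δ Z), so 2 ∈ (Y ∖ X) Δ (X Δ Z)
2 ∉ X and 2 ∈ Y, so 2 ∈ X ∪ Y
2 ∉ X and 2 ∈ (X ∪ Y), so 2 ∈ X Δ (X ∪ Y)
2 ∉ Z and 2 ∉ X, so 2 ∉ Z ∪ X
2 ∈ (Z ∪ X)^c since 2 ∉ (Z ∪ X)
2 ∈ (X Δ (X ∪ Y)) and 2 ∈ (Z ∪ X)^c, so 2 ∉ (X Δ (X ∪ Y)) ∖ (Z ∪ X)^c
2 ∈ ((Y ∖ X) Δ (X Δ Z)) and 2 ∉ ((X Δ (X ∪ Y)) ∖ (Z ∪ X)^c), so 2 ∉ ((Y ∖ X) Δ (X Δ Z)) ∩ ((X Δ (X ∪ Y)) ∖ (Z ∪ X)^c)

No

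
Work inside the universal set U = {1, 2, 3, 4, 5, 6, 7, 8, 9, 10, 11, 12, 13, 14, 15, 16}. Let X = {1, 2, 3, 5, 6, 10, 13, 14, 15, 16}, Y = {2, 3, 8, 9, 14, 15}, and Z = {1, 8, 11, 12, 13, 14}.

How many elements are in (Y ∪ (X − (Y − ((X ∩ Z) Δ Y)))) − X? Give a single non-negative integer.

X ∩ Z = {1, 13, 14}
(X ∩ Z) Δ Y = {1, 2, 3, 8, 9, 13, 15}
Y − ((X ∩ Z) Δ Y) = {14}
X − (Y − ((X ∩ Z) Δ Y)) = {1, 2, 3, 5, 6, 10, 13, 15, 16}
Y ∪ (X − (Y − ((X ∩ Z) Δ Y))) = {1, 2, 3, 5, 6, 8, 9, 10, 13, 14, 15, 16}
(Y ∪ (X − (Y − ((X ∩ Z) Δ Y)))) − X = {8, 9}
|(Y ∪ (X − (Y − ((X ∩ Z) Δ Y)))) − X| = 2

2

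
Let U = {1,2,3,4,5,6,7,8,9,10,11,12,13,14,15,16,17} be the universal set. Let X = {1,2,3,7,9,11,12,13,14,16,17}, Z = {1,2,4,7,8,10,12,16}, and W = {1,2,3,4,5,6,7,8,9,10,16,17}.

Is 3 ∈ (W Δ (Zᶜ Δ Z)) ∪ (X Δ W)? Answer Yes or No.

No

3 ∉ Z, so 3 ∈ Zᶜ
3 ∈ Zᶜ and 3 ∉ Z, so 3 ∈ Zᶜ Δ Z
3 ∈ W and 3 ∈ (Zᶜ Δ Z), so 3 ∉ W Δ (Zᶜ Δ Z)
3 ∈ X and 3 ∈ W, so 3 ∉ X Δ W
3 ∉ (W Δ (Zᶜ Δ Z)) and 3 ∉ (X Δ W), so 3 ∉ (W Δ (Zᶜ Δ Z)) ∪ (X Δ W)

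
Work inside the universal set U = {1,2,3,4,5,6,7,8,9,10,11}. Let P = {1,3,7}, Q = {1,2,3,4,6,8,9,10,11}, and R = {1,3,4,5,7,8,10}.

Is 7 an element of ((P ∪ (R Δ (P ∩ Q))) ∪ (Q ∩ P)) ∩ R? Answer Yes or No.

7 ∈ P and 7 ∉ Q, so 7 ∉ P ∩ Q
7 ∈ R and 7 ∉ (P ∩ Q), so 7 ∈ R Δ (P ∩ Q)
7 ∈ P and 7 ∈ (R Δ (P ∩ Q)), so 7 ∈ P ∪ (R Δ (P ∩ Q))
7 ∉ Q and 7 ∈ P, so 7 ∉ Q ∩ P
7 ∈ (P ∪ (R Δ (P ∩ Q))) and 7 ∉ (Q ∩ P), so 7 ∈ (P ∪ (R Δ (P ∩ Q))) ∪ (Q ∩ P)
7 ∈ ((P ∪ (R Δ (P ∩ Q))) ∪ (Q ∩ P)) and 7 ∈ R, so 7 ∈ ((P ∪ (R Δ (P ∩ Q))) ∪ (Q ∩ P)) ∩ R

Yes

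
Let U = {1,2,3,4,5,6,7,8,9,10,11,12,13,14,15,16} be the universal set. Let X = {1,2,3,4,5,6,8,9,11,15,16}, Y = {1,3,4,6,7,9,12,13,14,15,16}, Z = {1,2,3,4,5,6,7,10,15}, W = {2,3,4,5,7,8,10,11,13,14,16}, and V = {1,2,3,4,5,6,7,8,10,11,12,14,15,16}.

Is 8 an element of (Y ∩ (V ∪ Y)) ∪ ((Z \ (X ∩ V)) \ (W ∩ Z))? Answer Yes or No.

8 ∈ V and 8 ∉ Y, so 8 ∈ V ∪ Y
8 ∉ Y and 8 ∈ (V ∪ Y), so 8 ∉ Y ∩ (V ∪ Y)
8 ∈ X and 8 ∈ V, so 8 ∈ X ∩ V
8 ∉ Z and 8 ∈ (X ∩ V), so 8 ∉ Z \ (X ∩ V)
8 ∈ W and 8 ∉ Z, so 8 ∉ W ∩ Z
8 ∉ (Z \ (X ∩ V)) and 8 ∉ (W ∩ Z), so 8 ∉ (Z \ (X ∩ V)) \ (W ∩ Z)
8 ∉ (Y ∩ (V ∪ Y)) and 8 ∉ ((Z \ (X ∩ V)) \ (W ∩ Z)), so 8 ∉ (Y ∩ (V ∪ Y)) ∪ ((Z \ (X ∩ V)) \ (W ∩ Z))

No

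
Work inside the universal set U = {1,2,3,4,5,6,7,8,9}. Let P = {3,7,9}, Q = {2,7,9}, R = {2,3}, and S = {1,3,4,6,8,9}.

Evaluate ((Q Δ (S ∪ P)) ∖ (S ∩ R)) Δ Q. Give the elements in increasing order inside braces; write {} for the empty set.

S ∪ P = {1,3,4,6,7,8,9}
Q Δ (S ∪ P) = {1,2,3,4,6,8}
S ∩ R = {3}
(Q Δ (S ∪ P)) ∖ (S ∩ R) = {1,2,4,6,8}
((Q Δ (S ∪ P)) ∖ (S ∩ R)) Δ Q = {1,4,6,7,8,9}

{1,4,6,7,8,9}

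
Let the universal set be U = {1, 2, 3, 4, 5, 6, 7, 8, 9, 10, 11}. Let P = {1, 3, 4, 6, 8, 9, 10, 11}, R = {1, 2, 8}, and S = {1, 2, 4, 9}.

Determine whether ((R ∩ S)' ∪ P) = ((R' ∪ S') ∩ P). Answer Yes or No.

No

R ∩ S = {1, 2}
(R ∩ S)' = {3, 4, 5, 6, 7, 8, 9, 10, 11}
(R ∩ S)' ∪ P = {1, 3, 4, 5, 6, 7, 8, 9, 10, 11}
R' = {3, 4, 5, 6, 7, 9, 10, 11}
S' = {3, 5, 6, 7, 8, 10, 11}
R' ∪ S' = {3, 4, 5, 6, 7, 8, 9, 10, 11}
(R' ∪ S') ∩ P = {3, 4, 6, 8, 9, 10, 11}
1 ∈ (R ∩ S)' ∪ P but 1 ∉ (R' ∪ S') ∩ P, so they differ.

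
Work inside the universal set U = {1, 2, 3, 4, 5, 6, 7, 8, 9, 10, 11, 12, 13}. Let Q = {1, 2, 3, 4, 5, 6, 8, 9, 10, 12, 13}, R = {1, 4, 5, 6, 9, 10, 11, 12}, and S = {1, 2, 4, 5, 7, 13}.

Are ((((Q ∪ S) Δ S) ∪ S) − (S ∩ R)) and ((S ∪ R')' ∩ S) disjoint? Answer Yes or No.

Yes

Q ∪ S = {1, 2, 3, 4, 5, 6, 7, 8, 9, 10, 12, 13}
(Q ∪ S) Δ S = {3, 6, 8, 9, 10, 12}
((Q ∪ S) Δ S) ∪ S = {1, 2, 3, 4, 5, 6, 7, 8, 9, 10, 12, 13}
S ∩ R = {1, 4, 5}
(((Q ∪ S) Δ S) ∪ S) − (S ∩ R) = {2, 3, 6, 7, 8, 9, 10, 12, 13}
R' = {2, 3, 7, 8, 13}
S ∪ R' = {1, 2, 3, 4, 5, 7, 8, 13}
(S ∪ R')' = {6, 9, 10, 11, 12}
(S ∪ R')' ∩ S = {}
{2, 3, 6, 7, 8, 9, 10, 12, 13} and {} share no elements.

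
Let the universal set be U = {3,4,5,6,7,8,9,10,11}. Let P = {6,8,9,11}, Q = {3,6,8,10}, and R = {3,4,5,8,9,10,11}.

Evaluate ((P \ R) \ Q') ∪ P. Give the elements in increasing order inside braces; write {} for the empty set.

{6,8,9,11}

P \ R = {6}
Q' = {4,5,7,9,11}
(P \ R) \ Q' = {6}
((P \ R) \ Q') ∪ P = {6,8,9,11}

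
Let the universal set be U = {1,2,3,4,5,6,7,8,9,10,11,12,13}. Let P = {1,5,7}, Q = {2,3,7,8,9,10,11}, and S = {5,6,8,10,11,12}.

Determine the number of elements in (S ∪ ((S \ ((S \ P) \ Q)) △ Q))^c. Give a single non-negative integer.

S \ P = {6,8,10,11,12}
(S \ P) \ Q = {6,12}
S \ ((S \ P) \ Q) = {5,8,10,11}
(S \ ((S \ P) \ Q)) △ Q = {2,3,5,7,9}
S ∪ ((S \ ((S \ P) \ Q)) △ Q) = {2,3,5,6,7,8,9,10,11,12}
(S ∪ ((S \ ((S \ P) \ Q)) △ Q))^c = {1,4,13}
|(S ∪ ((S \ ((S \ P) \ Q)) △ Q))^c| = 3

3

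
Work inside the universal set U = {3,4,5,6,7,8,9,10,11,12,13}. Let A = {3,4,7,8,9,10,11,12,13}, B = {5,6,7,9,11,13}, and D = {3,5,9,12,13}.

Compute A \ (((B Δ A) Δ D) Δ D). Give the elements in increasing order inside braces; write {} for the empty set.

B Δ A = {3,4,5,6,8,10,12}
(B Δ A) Δ D = {4,6,8,9,10,13}
((B Δ A) Δ D) Δ D = {3,4,5,6,8,10,12}
A \ (((B Δ A) Δ D) Δ D) = {7,9,11,13}

{7,9,11,13}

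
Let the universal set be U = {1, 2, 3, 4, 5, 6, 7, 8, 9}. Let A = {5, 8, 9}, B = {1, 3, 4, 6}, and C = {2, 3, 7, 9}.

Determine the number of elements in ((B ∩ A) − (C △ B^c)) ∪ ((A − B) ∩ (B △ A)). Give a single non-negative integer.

B ∩ A = {}
B^c = {2, 5, 7, 8, 9}
C △ B^c = {3, 5, 8}
(B ∩ A) − (C △ B^c) = {}
A − B = {5, 8, 9}
B △ A = {1, 3, 4, 5, 6, 8, 9}
(A − B) ∩ (B △ A) = {5, 8, 9}
((B ∩ A) − (C △ B^c)) ∪ ((A − B) ∩ (B △ A)) = {5, 8, 9}
|((B ∩ A) − (C △ B^c)) ∪ ((A − B) ∩ (B △ A))| = 3

3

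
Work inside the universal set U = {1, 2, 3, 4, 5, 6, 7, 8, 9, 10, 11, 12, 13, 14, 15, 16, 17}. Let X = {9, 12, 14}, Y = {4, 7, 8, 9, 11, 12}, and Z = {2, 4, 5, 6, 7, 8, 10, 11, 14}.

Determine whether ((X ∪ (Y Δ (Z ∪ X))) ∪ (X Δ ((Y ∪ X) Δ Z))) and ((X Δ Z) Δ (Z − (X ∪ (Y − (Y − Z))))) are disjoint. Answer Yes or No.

No

Z ∪ X = {2, 4, 5, 6, 7, 8, 9, 10, 11, 12, 14}
Y Δ (Z ∪ X) = {2, 5, 6, 10, 14}
X ∪ (Y Δ (Z ∪ X)) = {2, 5, 6, 9, 10, 12, 14}
Y ∪ X = {4, 7, 8, 9, 11, 12, 14}
(Y ∪ X) Δ Z = {2, 5, 6, 9, 10, 12}
X Δ ((Y ∪ X) Δ Z) = {2, 5, 6, 10, 14}
(X ∪ (Y Δ (Z ∪ X))) ∪ (X Δ ((Y ∪ X) Δ Z)) = {2, 5, 6, 9, 10, 12, 14}
X Δ Z = {2, 4, 5, 6, 7, 8, 9, 10, 11, 12}
Y − Z = {9, 12}
Y − (Y − Z) = {4, 7, 8, 11}
X ∪ (Y − (Y − Z)) = {4, 7, 8, 9, 11, 12, 14}
Z − (X ∪ (Y − (Y − Z))) = {2, 5, 6, 10}
(X Δ Z) Δ (Z − (X ∪ (Y − (Y − Z)))) = {4, 7, 8, 9, 11, 12}
9 lies in both, so they are not disjoint.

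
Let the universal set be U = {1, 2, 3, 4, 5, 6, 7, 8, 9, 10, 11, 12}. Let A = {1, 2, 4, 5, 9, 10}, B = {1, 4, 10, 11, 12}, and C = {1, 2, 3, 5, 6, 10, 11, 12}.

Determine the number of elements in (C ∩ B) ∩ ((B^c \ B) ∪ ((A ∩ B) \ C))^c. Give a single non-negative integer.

4

C ∩ B = {1, 10, 11, 12}
B^c = {2, 3, 5, 6, 7, 8, 9}
B^c \ B = {2, 3, 5, 6, 7, 8, 9}
A ∩ B = {1, 4, 10}
(A ∩ B) \ C = {4}
(B^c \ B) ∪ ((A ∩ B) \ C) = {2, 3, 4, 5, 6, 7, 8, 9}
((B^c \ B) ∪ ((A ∩ B) \ C))^c = {1, 10, 11, 12}
(C ∩ B) ∩ ((B^c \ B) ∪ ((A ∩ B) \ C))^c = {1, 10, 11, 12}
|(C ∩ B) ∩ ((B^c \ B) ∪ ((A ∩ B) \ C))^c| = 4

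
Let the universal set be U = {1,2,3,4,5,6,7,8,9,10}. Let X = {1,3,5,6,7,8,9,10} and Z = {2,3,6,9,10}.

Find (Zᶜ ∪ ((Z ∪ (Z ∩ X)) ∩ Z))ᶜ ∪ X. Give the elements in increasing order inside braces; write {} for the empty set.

{1,3,5,6,7,8,9,10}

Zᶜ = {1,4,5,7,8}
Z ∩ X = {3,6,9,10}
Z ∪ (Z ∩ X) = {2,3,6,9,10}
(Z ∪ (Z ∩ X)) ∩ Z = {2,3,6,9,10}
Zᶜ ∪ ((Z ∪ (Z ∩ X)) ∩ Z) = {1,2,3,4,5,6,7,8,9,10}
(Zᶜ ∪ ((Z ∪ (Z ∩ X)) ∩ Z))ᶜ = {}
(Zᶜ ∪ ((Z ∪ (Z ∩ X)) ∩ Z))ᶜ ∪ X = {1,3,5,6,7,8,9,10}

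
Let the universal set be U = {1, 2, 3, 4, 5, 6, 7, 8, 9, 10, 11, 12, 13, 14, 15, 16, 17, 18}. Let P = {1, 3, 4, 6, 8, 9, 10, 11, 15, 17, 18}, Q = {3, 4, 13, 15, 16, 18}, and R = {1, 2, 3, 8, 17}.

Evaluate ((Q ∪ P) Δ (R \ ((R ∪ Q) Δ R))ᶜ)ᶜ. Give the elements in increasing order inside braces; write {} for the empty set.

Q ∪ P = {1, 3, 4, 6, 8, 9, 10, 11, 13, 15, 16, 17, 18}
R ∪ Q = {1, 2, 3, 4, 8, 13, 15, 16, 17, 18}
(R ∪ Q) Δ R = {4, 13, 15, 16, 18}
R \ ((R ∪ Q) Δ R) = {1, 2, 3, 8, 17}
(R \ ((R ∪ Q) Δ R))ᶜ = {4, 5, 6, 7, 9, 10, 11, 12, 13, 14, 15, 16, 18}
(Q ∪ P) Δ (R \ ((R ∪ Q) Δ R))ᶜ = {1, 3, 5, 7, 8, 12, 14, 17}
((Q ∪ P) Δ (R \ ((R ∪ Q) Δ R))ᶜ)ᶜ = {2, 4, 6, 9, 10, 11, 13, 15, 16, 18}

{2, 4, 6, 9, 10, 11, 13, 15, 16, 18}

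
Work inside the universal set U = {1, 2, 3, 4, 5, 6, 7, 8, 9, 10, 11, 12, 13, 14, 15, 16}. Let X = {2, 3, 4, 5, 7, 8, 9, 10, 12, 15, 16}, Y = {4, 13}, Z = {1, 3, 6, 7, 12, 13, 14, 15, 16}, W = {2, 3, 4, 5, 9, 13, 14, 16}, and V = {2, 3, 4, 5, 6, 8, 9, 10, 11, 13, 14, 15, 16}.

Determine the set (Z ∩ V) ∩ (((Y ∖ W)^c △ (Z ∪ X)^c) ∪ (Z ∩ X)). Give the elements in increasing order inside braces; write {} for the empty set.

Z ∩ V = {3, 6, 13, 14, 15, 16}
Y ∖ W = {}
(Y ∖ W)^c = {1, 2, 3, 4, 5, 6, 7, 8, 9, 10, 11, 12, 13, 14, 15, 16}
Z ∪ X = {1, 2, 3, 4, 5, 6, 7, 8, 9, 10, 12, 13, 14, 15, 16}
(Z ∪ X)^c = {11}
(Y ∖ W)^c △ (Z ∪ X)^c = {1, 2, 3, 4, 5, 6, 7, 8, 9, 10, 12, 13, 14, 15, 16}
Z ∩ X = {3, 7, 12, 15, 16}
((Y ∖ W)^c △ (Z ∪ X)^c) ∪ (Z ∩ X) = {1, 2, 3, 4, 5, 6, 7, 8, 9, 10, 12, 13, 14, 15, 16}
(Z ∩ V) ∩ (((Y ∖ W)^c △ (Z ∪ X)^c) ∪ (Z ∩ X)) = {3, 6, 13, 14, 15, 16}

{3, 6, 13, 14, 15, 16}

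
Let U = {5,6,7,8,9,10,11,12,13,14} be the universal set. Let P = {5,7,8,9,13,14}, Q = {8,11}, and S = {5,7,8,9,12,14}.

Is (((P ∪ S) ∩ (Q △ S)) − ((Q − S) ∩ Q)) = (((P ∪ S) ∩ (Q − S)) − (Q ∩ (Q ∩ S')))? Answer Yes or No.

No

P ∪ S = {5,7,8,9,12,13,14}
Q △ S = {5,7,9,11,12,14}
(P ∪ S) ∩ (Q △ S) = {5,7,9,12,14}
Q − S = {11}
(Q − S) ∩ Q = {11}
((P ∪ S) ∩ (Q △ S)) − ((Q − S) ∩ Q) = {5,7,9,12,14}
(P ∪ S) ∩ (Q − S) = {}
S' = {6,10,11,13}
Q ∩ S' = {11}
Q ∩ (Q ∩ S') = {11}
((P ∪ S) ∩ (Q − S)) − (Q ∩ (Q ∩ S')) = {}
5 ∈ ((P ∪ S) ∩ (Q △ S)) − ((Q − S) ∩ Q) but 5 ∉ ((P ∪ S) ∩ (Q − S)) − (Q ∩ (Q ∩ S')), so they differ.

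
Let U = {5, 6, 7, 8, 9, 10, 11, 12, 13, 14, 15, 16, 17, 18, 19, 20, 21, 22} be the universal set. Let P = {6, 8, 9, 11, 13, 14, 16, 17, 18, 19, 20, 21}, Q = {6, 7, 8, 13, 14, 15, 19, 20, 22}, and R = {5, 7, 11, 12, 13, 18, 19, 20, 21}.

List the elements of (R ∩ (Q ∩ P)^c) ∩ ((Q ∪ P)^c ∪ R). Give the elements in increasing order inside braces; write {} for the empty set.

{5, 7, 11, 12, 18, 21}

Q ∩ P = {6, 8, 13, 14, 19, 20}
(Q ∩ P)^c = {5, 7, 9, 10, 11, 12, 15, 16, 17, 18, 21, 22}
R ∩ (Q ∩ P)^c = {5, 7, 11, 12, 18, 21}
Q ∪ P = {6, 7, 8, 9, 11, 13, 14, 15, 16, 17, 18, 19, 20, 21, 22}
(Q ∪ P)^c = {5, 10, 12}
(Q ∪ P)^c ∪ R = {5, 7, 10, 11, 12, 13, 18, 19, 20, 21}
(R ∩ (Q ∩ P)^c) ∩ ((Q ∪ P)^c ∪ R) = {5, 7, 11, 12, 18, 21}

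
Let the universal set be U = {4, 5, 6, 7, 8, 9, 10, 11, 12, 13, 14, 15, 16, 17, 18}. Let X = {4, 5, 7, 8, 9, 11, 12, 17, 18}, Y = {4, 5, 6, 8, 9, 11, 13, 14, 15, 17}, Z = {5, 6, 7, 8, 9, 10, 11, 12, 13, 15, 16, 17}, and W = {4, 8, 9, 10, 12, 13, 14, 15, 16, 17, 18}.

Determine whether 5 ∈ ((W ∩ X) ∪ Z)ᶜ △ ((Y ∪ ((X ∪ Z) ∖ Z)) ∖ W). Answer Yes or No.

Yes

5 ∉ W and 5 ∈ X, so 5 ∉ W ∩ X
5 ∉ (W ∩ X) and 5 ∈ Z, so 5 ∈ (W ∩ X) ∪ Z
5 ∉ ((W ∩ X) ∪ Z)ᶜ since 5 ∈ ((W ∩ X) ∪ Z)
5 ∈ X and 5 ∈ Z, so 5 ∈ X ∪ Z
5 ∈ (X ∪ Z) and 5 ∈ Z, so 5 ∉ (X ∪ Z) ∖ Z
5 ∈ Y and 5 ∉ ((X ∪ Z) ∖ Z), so 5 ∈ Y ∪ ((X ∪ Z) ∖ Z)
5 ∈ (Y ∪ ((X ∪ Z) ∖ Z)) and 5 ∉ W, so 5 ∈ (Y ∪ ((X ∪ Z) ∖ Z)) ∖ W
5 ∉ ((W ∩ X) ∪ Z)ᶜ and 5 ∈ ((Y ∪ ((X ∪ Z) ∖ Z)) ∖ W), so 5 ∈ ((W ∩ X) ∪ Z)ᶜ △ ((Y ∪ ((X ∪ Z) ∖ Z)) ∖ W)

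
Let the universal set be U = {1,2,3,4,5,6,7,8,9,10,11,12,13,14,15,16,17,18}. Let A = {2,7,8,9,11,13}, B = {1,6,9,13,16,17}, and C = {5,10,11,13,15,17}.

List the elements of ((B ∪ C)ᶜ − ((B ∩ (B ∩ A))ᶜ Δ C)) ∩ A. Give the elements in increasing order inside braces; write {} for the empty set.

B ∪ C = {1,5,6,9,10,11,13,15,16,17}
(B ∪ C)ᶜ = {2,3,4,7,8,12,14,18}
B ∩ A = {9,13}
B ∩ (B ∩ A) = {9,13}
(B ∩ (B ∩ A))ᶜ = {1,2,3,4,5,6,7,8,10,11,12,14,15,16,17,18}
(B ∩ (B ∩ A))ᶜ Δ C = {1,2,3,4,6,7,8,12,13,14,16,18}
(B ∪ C)ᶜ − ((B ∩ (B ∩ A))ᶜ Δ C) = {}
((B ∪ C)ᶜ − ((B ∩ (B ∩ A))ᶜ Δ C)) ∩ A = {}

{}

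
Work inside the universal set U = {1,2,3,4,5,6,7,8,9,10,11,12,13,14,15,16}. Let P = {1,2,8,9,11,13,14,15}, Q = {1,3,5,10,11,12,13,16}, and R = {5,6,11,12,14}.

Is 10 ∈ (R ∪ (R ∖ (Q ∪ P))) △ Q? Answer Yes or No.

10 ∈ Q and 10 ∉ P, so 10 ∈ Q ∪ P
10 ∉ R and 10 ∈ (Q ∪ P), so 10 ∉ R ∖ (Q ∪ P)
10 ∉ R and 10 ∉ (R ∖ (Q ∪ P)), so 10 ∉ R ∪ (R ∖ (Q ∪ P))
10 ∉ (R ∪ (R ∖ (Q ∪ P))) and 10 ∈ Q, so 10 ∈ (R ∪ (R ∖ (Q ∪ P))) △ Q

Yes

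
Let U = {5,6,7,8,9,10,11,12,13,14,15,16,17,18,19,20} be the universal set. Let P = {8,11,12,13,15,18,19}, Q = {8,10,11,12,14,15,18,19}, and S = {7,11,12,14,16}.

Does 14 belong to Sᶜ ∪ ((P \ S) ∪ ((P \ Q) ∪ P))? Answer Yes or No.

No

14 ∈ S, so 14 ∉ Sᶜ
14 ∉ P and 14 ∈ S, so 14 ∉ P \ S
14 ∉ P and 14 ∈ Q, so 14 ∉ P \ Q
14 ∉ (P \ Q) and 14 ∉ P, so 14 ∉ (P \ Q) ∪ P
14 ∉ (P \ S) and 14 ∉ ((P \ Q) ∪ P), so 14 ∉ (P \ S) ∪ ((P \ Q) ∪ P)
14 ∉ Sᶜ and 14 ∉ ((P \ S) ∪ ((P \ Q) ∪ P)), so 14 ∉ Sᶜ ∪ ((P \ S) ∪ ((P \ Q) ∪ P))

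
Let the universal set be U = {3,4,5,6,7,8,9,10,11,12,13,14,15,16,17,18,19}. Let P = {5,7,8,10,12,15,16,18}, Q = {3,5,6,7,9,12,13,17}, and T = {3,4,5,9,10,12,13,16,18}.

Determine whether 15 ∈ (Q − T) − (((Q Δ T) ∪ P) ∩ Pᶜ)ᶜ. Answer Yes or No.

No

15 ∉ Q and 15 ∉ T, so 15 ∉ Q − T
15 ∉ Q and 15 ∉ T, so 15 ∉ Q Δ T
15 ∉ (Q Δ T) and 15 ∈ P, so 15 ∈ (Q Δ T) ∪ P
15 ∈ P, so 15 ∉ Pᶜ
15 ∈ ((Q Δ T) ∪ P) and 15 ∉ Pᶜ, so 15 ∉ ((Q Δ T) ∪ P) ∩ Pᶜ
15 ∈ (((Q Δ T) ∪ P) ∩ Pᶜ)ᶜ since 15 ∉ (((Q Δ T) ∪ P) ∩ Pᶜ)
15 ∉ (Q − T) and 15 ∈ (((Q Δ T) ∪ P) ∩ Pᶜ)ᶜ, so 15 ∉ (Q − T) − (((Q Δ T) ∪ P) ∩ Pᶜ)ᶜ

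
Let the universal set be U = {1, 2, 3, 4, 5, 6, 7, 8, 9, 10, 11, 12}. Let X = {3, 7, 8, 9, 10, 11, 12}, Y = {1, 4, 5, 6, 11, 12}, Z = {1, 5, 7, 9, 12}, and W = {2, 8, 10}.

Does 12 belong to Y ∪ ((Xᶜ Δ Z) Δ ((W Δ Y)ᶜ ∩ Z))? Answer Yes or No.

12 ∈ X, so 12 ∉ Xᶜ
12 ∉ Xᶜ and 12 ∈ Z, so 12 ∈ Xᶜ Δ Z
12 ∉ W and 12 ∈ Y, so 12 ∈ W Δ Y
12 ∉ (W Δ Y)ᶜ since 12 ∈ (W Δ Y)
12 ∉ (W Δ Y)ᶜ and 12 ∈ Z, so 12 ∉ (W Δ Y)ᶜ ∩ Z
12 ∈ (Xᶜ Δ Z) and 12 ∉ ((W Δ Y)ᶜ ∩ Z), so 12 ∈ (Xᶜ Δ Z) Δ ((W Δ Y)ᶜ ∩ Z)
12 ∈ Y and 12 ∈ ((Xᶜ Δ Z) Δ ((W Δ Y)ᶜ ∩ Z)), so 12 ∈ Y ∪ ((Xᶜ Δ Z) Δ ((W Δ Y)ᶜ ∩ Z))

Yes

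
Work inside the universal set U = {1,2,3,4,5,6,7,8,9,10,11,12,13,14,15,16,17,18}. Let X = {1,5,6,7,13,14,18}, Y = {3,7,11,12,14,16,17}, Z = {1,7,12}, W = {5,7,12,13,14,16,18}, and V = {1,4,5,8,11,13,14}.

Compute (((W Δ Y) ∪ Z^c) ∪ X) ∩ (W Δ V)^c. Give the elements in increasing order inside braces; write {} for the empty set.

{2,3,5,6,9,10,13,14,15,17}

W Δ Y = {3,5,11,13,17,18}
Z^c = {2,3,4,5,6,8,9,10,11,13,14,15,16,17,18}
(W Δ Y) ∪ Z^c = {2,3,4,5,6,8,9,10,11,13,14,15,16,17,18}
((W Δ Y) ∪ Z^c) ∪ X = {1,2,3,4,5,6,7,8,9,10,11,13,14,15,16,17,18}
W Δ V = {1,4,7,8,11,12,16,18}
(W Δ V)^c = {2,3,5,6,9,10,13,14,15,17}
(((W Δ Y) ∪ Z^c) ∪ X) ∩ (W Δ V)^c = {2,3,5,6,9,10,13,14,15,17}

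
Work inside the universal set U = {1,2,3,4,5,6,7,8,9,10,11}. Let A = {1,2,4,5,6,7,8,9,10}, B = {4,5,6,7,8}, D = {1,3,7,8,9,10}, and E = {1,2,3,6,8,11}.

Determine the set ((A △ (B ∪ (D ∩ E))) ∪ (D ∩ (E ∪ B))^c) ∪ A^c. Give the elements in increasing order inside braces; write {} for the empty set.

D ∩ E = {1,3,8}
B ∪ (D ∩ E) = {1,3,4,5,6,7,8}
A △ (B ∪ (D ∩ E)) = {2,3,9,10}
E ∪ B = {1,2,3,4,5,6,7,8,11}
D ∩ (E ∪ B) = {1,3,7,8}
(D ∩ (E ∪ B))^c = {2,4,5,6,9,10,11}
(A △ (B ∪ (D ∩ E))) ∪ (D ∩ (E ∪ B))^c = {2,3,4,5,6,9,10,11}
A^c = {3,11}
((A △ (B ∪ (D ∩ E))) ∪ (D ∩ (E ∪ B))^c) ∪ A^c = {2,3,4,5,6,9,10,11}

{2,3,4,5,6,9,10,11}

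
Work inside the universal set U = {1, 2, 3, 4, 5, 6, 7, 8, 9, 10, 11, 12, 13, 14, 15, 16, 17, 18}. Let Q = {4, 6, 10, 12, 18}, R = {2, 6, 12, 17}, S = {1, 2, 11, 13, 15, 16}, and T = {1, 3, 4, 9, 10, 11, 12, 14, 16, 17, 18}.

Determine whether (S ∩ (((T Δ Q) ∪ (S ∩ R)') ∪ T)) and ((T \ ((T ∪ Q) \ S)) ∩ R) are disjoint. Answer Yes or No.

Yes

T Δ Q = {1, 3, 6, 9, 11, 14, 16, 17}
S ∩ R = {2}
(S ∩ R)' = {1, 3, 4, 5, 6, 7, 8, 9, 10, 11, 12, 13, 14, 15, 16, 17, 18}
(T Δ Q) ∪ (S ∩ R)' = {1, 3, 4, 5, 6, 7, 8, 9, 10, 11, 12, 13, 14, 15, 16, 17, 18}
((T Δ Q) ∪ (S ∩ R)') ∪ T = {1, 3, 4, 5, 6, 7, 8, 9, 10, 11, 12, 13, 14, 15, 16, 17, 18}
S ∩ (((T Δ Q) ∪ (S ∩ R)') ∪ T) = {1, 11, 13, 15, 16}
T ∪ Q = {1, 3, 4, 6, 9, 10, 11, 12, 14, 16, 17, 18}
(T ∪ Q) \ S = {3, 4, 6, 9, 10, 12, 14, 17, 18}
T \ ((T ∪ Q) \ S) = {1, 11, 16}
(T \ ((T ∪ Q) \ S)) ∩ R = {}
{1, 11, 13, 15, 16} and {} share no elements.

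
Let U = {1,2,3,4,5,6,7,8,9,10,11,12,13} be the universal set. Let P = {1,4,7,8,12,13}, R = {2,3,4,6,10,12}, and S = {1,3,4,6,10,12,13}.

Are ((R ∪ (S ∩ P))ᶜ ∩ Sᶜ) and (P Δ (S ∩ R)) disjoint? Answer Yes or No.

No

S ∩ P = {1,4,12,13}
R ∪ (S ∩ P) = {1,2,3,4,6,10,12,13}
(R ∪ (S ∩ P))ᶜ = {5,7,8,9,11}
Sᶜ = {2,5,7,8,9,11}
(R ∪ (S ∩ P))ᶜ ∩ Sᶜ = {5,7,8,9,11}
S ∩ R = {3,4,6,10,12}
P Δ (S ∩ R) = {1,3,6,7,8,10,13}
7 lies in both, so they are not disjoint.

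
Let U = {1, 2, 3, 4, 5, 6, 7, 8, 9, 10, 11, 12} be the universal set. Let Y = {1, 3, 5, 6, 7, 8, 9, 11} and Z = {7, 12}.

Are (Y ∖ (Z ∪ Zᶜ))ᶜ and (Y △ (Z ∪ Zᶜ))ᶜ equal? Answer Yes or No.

Zᶜ = {1, 2, 3, 4, 5, 6, 8, 9, 10, 11}
Z ∪ Zᶜ = {1, 2, 3, 4, 5, 6, 7, 8, 9, 10, 11, 12}
Y ∖ (Z ∪ Zᶜ) = {}
(Y ∖ (Z ∪ Zᶜ))ᶜ = {1, 2, 3, 4, 5, 6, 7, 8, 9, 10, 11, 12}
Y △ (Z ∪ Zᶜ) = {2, 4, 10, 12}
(Y △ (Z ∪ Zᶜ))ᶜ = {1, 3, 5, 6, 7, 8, 9, 11}
2 ∈ (Y ∖ (Z ∪ Zᶜ))ᶜ but 2 ∉ (Y △ (Z ∪ Zᶜ))ᶜ, so they differ.

No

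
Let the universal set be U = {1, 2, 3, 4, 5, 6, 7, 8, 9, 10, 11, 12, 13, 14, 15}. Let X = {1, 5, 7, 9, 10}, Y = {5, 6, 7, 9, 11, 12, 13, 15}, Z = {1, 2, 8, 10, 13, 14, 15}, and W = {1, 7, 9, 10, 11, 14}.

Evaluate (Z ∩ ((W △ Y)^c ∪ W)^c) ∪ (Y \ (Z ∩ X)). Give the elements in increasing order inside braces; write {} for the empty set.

{5, 6, 7, 9, 11, 12, 13, 15}

W △ Y = {1, 5, 6, 10, 12, 13, 14, 15}
(W △ Y)^c = {2, 3, 4, 7, 8, 9, 11}
(W △ Y)^c ∪ W = {1, 2, 3, 4, 7, 8, 9, 10, 11, 14}
((W △ Y)^c ∪ W)^c = {5, 6, 12, 13, 15}
Z ∩ ((W △ Y)^c ∪ W)^c = {13, 15}
Z ∩ X = {1, 10}
Y \ (Z ∩ X) = {5, 6, 7, 9, 11, 12, 13, 15}
(Z ∩ ((W △ Y)^c ∪ W)^c) ∪ (Y \ (Z ∩ X)) = {5, 6, 7, 9, 11, 12, 13, 15}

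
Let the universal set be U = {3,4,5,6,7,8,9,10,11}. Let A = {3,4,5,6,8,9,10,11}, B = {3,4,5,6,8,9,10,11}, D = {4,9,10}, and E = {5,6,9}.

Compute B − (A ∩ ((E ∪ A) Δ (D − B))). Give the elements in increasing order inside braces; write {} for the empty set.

{}

E ∪ A = {3,4,5,6,8,9,10,11}
D − B = {}
(E ∪ A) Δ (D − B) = {3,4,5,6,8,9,10,11}
A ∩ ((E ∪ A) Δ (D − B)) = {3,4,5,6,8,9,10,11}
B − (A ∩ ((E ∪ A) Δ (D − B))) = {}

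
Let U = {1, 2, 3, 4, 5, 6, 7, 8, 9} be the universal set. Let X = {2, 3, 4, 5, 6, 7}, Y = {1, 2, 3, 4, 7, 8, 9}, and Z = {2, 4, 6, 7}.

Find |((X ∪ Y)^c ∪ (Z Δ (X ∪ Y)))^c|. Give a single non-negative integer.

4

X ∪ Y = {1, 2, 3, 4, 5, 6, 7, 8, 9}
(X ∪ Y)^c = {}
Z Δ (X ∪ Y) = {1, 3, 5, 8, 9}
(X ∪ Y)^c ∪ (Z Δ (X ∪ Y)) = {1, 3, 5, 8, 9}
((X ∪ Y)^c ∪ (Z Δ (X ∪ Y)))^c = {2, 4, 6, 7}
|((X ∪ Y)^c ∪ (Z Δ (X ∪ Y)))^c| = 4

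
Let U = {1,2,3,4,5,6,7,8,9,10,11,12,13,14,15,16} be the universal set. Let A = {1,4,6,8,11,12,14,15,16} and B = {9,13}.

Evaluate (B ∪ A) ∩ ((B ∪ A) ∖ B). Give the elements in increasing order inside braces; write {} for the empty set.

B ∪ A = {1,4,6,8,9,11,12,13,14,15,16}
(B ∪ A) ∖ B = {1,4,6,8,11,12,14,15,16}
(B ∪ A) ∩ ((B ∪ A) ∖ B) = {1,4,6,8,11,12,14,15,16}

{1,4,6,8,11,12,14,15,16}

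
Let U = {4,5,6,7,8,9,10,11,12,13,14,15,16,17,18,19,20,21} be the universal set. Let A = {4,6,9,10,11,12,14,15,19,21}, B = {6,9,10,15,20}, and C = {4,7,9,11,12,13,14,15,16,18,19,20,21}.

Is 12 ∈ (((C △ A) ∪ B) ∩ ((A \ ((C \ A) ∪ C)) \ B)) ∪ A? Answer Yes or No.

Yes

12 ∈ C and 12 ∈ A, so 12 ∉ C △ A
12 ∉ (C △ A) and 12 ∉ B, so 12 ∉ (C △ A) ∪ B
12 ∈ C and 12 ∈ A, so 12 ∉ C \ A
12 ∉ (C \ A) and 12 ∈ C, so 12 ∈ (C \ A) ∪ C
12 ∈ A and 12 ∈ ((C \ A) ∪ C), so 12 ∉ A \ ((C \ A) ∪ C)
12 ∉ (A \ ((C \ A) ∪ C)) and 12 ∉ B, so 12 ∉ (A \ ((C \ A) ∪ C)) \ B
12 ∉ ((C △ A) ∪ B) and 12 ∉ ((A \ ((C \ A) ∪ C)) \ B), so 12 ∉ ((C △ A) ∪ B) ∩ ((A \ ((C \ A) ∪ C)) \ B)
12 ∉ (((C △ A) ∪ B) ∩ ((A \ ((C \ A) ∪ C)) \ B)) and 12 ∈ A, so 12 ∈ (((C △ A) ∪ B) ∩ ((A \ ((C \ A) ∪ C)) \ B)) ∪ A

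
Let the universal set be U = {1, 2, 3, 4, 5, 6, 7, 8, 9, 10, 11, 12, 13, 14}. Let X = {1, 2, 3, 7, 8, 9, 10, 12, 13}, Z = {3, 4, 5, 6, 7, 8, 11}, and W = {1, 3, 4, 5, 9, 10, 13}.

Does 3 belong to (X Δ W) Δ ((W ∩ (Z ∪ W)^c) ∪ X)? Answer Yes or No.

Yes

3 ∈ X and 3 ∈ W, so 3 ∉ X Δ W
3 ∈ Z and 3 ∈ W, so 3 ∈ Z ∪ W
3 ∉ (Z ∪ W)^c since 3 ∈ (Z ∪ W)
3 ∈ W and 3 ∉ (Z ∪ W)^c, so 3 ∉ W ∩ (Z ∪ W)^c
3 ∉ (W ∩ (Z ∪ W)^c) and 3 ∈ X, so 3 ∈ (W ∩ (Z ∪ W)^c) ∪ X
3 ∉ (X Δ W) and 3 ∈ ((W ∩ (Z ∪ W)^c) ∪ X), so 3 ∈ (X Δ W) Δ ((W ∩ (Z ∪ W)^c) ∪ X)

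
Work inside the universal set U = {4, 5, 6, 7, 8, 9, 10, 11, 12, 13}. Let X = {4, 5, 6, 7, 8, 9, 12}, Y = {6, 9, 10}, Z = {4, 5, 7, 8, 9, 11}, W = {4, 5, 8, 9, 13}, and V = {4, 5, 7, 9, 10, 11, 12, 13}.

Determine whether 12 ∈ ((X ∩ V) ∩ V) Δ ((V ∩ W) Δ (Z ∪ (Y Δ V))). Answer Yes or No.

No

12 ∈ X and 12 ∈ V, so 12 ∈ X ∩ V
12 ∈ (X ∩ V) and 12 ∈ V, so 12 ∈ (X ∩ V) ∩ V
12 ∈ V and 12 ∉ W, so 12 ∉ V ∩ W
12 ∉ Y and 12 ∈ V, so 12 ∈ Y Δ V
12 ∉ Z and 12 ∈ (Y Δ V), so 12 ∈ Z ∪ (Y Δ V)
12 ∉ (V ∩ W) and 12 ∈ (Z ∪ (Y Δ V)), so 12 ∈ (V ∩ W) Δ (Z ∪ (Y Δ V))
12 ∈ ((X ∩ V) ∩ V) and 12 ∈ ((V ∩ W) Δ (Z ∪ (Y Δ V))), so 12 ∉ ((X ∩ V) ∩ V) Δ ((V ∩ W) Δ (Z ∪ (Y Δ V)))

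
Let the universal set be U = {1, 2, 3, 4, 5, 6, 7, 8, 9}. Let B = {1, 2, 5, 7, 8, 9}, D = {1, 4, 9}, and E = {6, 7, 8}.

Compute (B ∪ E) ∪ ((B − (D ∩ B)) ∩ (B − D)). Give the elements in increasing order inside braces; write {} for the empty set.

{1, 2, 5, 6, 7, 8, 9}

B ∪ E = {1, 2, 5, 6, 7, 8, 9}
D ∩ B = {1, 9}
B − (D ∩ B) = {2, 5, 7, 8}
B − D = {2, 5, 7, 8}
(B − (D ∩ B)) ∩ (B − D) = {2, 5, 7, 8}
(B ∪ E) ∪ ((B − (D ∩ B)) ∩ (B − D)) = {1, 2, 5, 6, 7, 8, 9}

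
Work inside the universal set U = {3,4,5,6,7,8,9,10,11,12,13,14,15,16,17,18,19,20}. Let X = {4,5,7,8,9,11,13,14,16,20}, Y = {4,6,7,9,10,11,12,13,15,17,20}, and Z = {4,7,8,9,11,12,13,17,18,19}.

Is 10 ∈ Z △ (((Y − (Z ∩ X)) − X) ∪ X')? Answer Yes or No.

10 ∉ Z and 10 ∉ X, so 10 ∉ Z ∩ X
10 ∈ Y and 10 ∉ (Z ∩ X), so 10 ∈ Y − (Z ∩ X)
10 ∈ (Y − (Z ∩ X)) and 10 ∉ X, so 10 ∈ (Y − (Z ∩ X)) − X
10 ∉ X, so 10 ∈ X'
10 ∈ ((Y − (Z ∩ X)) − X) and 10 ∈ X', so 10 ∈ ((Y − (Z ∩ X)) − X) ∪ X'
10 ∉ Z and 10 ∈ (((Y − (Z ∩ X)) − X) ∪ X'), so 10 ∈ Z △ (((Y − (Z ∩ X)) − X) ∪ X')

Yes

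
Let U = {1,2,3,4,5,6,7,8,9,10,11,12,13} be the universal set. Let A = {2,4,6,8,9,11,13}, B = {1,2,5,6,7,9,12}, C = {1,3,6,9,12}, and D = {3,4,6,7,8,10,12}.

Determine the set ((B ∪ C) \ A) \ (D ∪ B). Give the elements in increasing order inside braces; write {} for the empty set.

{}

B ∪ C = {1,2,3,5,6,7,9,12}
(B ∪ C) \ A = {1,3,5,7,12}
D ∪ B = {1,2,3,4,5,6,7,8,9,10,12}
((B ∪ C) \ A) \ (D ∪ B) = {}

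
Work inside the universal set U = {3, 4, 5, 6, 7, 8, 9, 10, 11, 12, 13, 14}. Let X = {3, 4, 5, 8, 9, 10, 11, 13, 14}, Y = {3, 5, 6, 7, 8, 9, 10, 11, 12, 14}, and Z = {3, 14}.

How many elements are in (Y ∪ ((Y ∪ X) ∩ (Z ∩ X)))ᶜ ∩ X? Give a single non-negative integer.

2

Y ∪ X = {3, 4, 5, 6, 7, 8, 9, 10, 11, 12, 13, 14}
Z ∩ X = {3, 14}
(Y ∪ X) ∩ (Z ∩ X) = {3, 14}
Y ∪ ((Y ∪ X) ∩ (Z ∩ X)) = {3, 5, 6, 7, 8, 9, 10, 11, 12, 14}
(Y ∪ ((Y ∪ X) ∩ (Z ∩ X)))ᶜ = {4, 13}
(Y ∪ ((Y ∪ X) ∩ (Z ∩ X)))ᶜ ∩ X = {4, 13}
|(Y ∪ ((Y ∪ X) ∩ (Z ∩ X)))ᶜ ∩ X| = 2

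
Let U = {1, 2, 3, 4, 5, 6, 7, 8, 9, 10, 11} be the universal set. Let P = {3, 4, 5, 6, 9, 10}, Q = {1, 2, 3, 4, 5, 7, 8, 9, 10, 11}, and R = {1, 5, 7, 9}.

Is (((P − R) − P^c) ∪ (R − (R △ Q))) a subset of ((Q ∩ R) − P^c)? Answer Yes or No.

No

P − R = {3, 4, 6, 10}
P^c = {1, 2, 7, 8, 11}
(P − R) − P^c = {3, 4, 6, 10}
R △ Q = {2, 3, 4, 8, 10, 11}
R − (R △ Q) = {1, 5, 7, 9}
((P − R) − P^c) ∪ (R − (R △ Q)) = {1, 3, 4, 5, 6, 7, 9, 10}
Q ∩ R = {1, 5, 7, 9}
(Q ∩ R) − P^c = {5, 9}
1 ∈ ((P − R) − P^c) ∪ (R − (R △ Q)) but 1 ∉ (Q ∩ R) − P^c, so the inclusion fails.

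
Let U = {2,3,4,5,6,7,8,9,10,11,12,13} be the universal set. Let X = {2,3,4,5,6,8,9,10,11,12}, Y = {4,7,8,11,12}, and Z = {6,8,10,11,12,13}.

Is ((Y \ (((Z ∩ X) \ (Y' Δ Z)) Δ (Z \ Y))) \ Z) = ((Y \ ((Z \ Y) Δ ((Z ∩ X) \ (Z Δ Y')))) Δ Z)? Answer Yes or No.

No

Z ∩ X = {6,8,10,11,12}
Y' = {2,3,5,6,9,10,13}
Y' Δ Z = {2,3,5,8,9,11,12}
(Z ∩ X) \ (Y' Δ Z) = {6,10}
Z \ Y = {6,10,13}
((Z ∩ X) \ (Y' Δ Z)) Δ (Z \ Y) = {13}
Y \ (((Z ∩ X) \ (Y' Δ Z)) Δ (Z \ Y)) = {4,7,8,11,12}
(Y \ (((Z ∩ X) \ (Y' Δ Z)) Δ (Z \ Y))) \ Z = {4,7}
Z Δ Y' = {2,3,5,8,9,11,12}
(Z ∩ X) \ (Z Δ Y') = {6,10}
(Z \ Y) Δ ((Z ∩ X) \ (Z Δ Y')) = {13}
Y \ ((Z \ Y) Δ ((Z ∩ X) \ (Z Δ Y'))) = {4,7,8,11,12}
(Y \ ((Z \ Y) Δ ((Z ∩ X) \ (Z Δ Y')))) Δ Z = {4,6,7,10,13}
6 ∈ (Y \ ((Z \ Y) Δ ((Z ∩ X) \ (Z Δ Y')))) Δ Z but 6 ∉ (Y \ (((Z ∩ X) \ (Y' Δ Z)) Δ (Z \ Y))) \ Z, so they differ.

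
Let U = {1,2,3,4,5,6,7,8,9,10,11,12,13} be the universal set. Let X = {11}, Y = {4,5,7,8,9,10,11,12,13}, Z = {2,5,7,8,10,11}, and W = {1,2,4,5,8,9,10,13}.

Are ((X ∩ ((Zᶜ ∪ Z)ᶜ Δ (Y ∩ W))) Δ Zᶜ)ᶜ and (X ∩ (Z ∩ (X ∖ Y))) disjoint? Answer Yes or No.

Yes

Zᶜ = {1,3,4,6,9,12,13}
Zᶜ ∪ Z = {1,2,3,4,5,6,7,8,9,10,11,12,13}
(Zᶜ ∪ Z)ᶜ = {}
Y ∩ W = {4,5,8,9,10,13}
(Zᶜ ∪ Z)ᶜ Δ (Y ∩ W) = {4,5,8,9,10,13}
X ∩ ((Zᶜ ∪ Z)ᶜ Δ (Y ∩ W)) = {}
(X ∩ ((Zᶜ ∪ Z)ᶜ Δ (Y ∩ W))) Δ Zᶜ = {1,3,4,6,9,12,13}
((X ∩ ((Zᶜ ∪ Z)ᶜ Δ (Y ∩ W))) Δ Zᶜ)ᶜ = {2,5,7,8,10,11}
X ∖ Y = {}
Z ∩ (X ∖ Y) = {}
X ∩ (Z ∩ (X ∖ Y)) = {}
{2,5,7,8,10,11} and {} share no elements.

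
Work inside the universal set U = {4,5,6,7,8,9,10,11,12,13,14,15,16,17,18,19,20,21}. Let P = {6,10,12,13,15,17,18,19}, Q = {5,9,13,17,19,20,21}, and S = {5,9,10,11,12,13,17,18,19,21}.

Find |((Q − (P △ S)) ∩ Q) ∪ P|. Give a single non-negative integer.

9

P △ S = {5,6,9,11,15,21}
Q − (P △ S) = {13,17,19,20}
(Q − (P △ S)) ∩ Q = {13,17,19,20}
((Q − (P △ S)) ∩ Q) ∪ P = {6,10,12,13,15,17,18,19,20}
|((Q − (P △ S)) ∩ Q) ∪ P| = 9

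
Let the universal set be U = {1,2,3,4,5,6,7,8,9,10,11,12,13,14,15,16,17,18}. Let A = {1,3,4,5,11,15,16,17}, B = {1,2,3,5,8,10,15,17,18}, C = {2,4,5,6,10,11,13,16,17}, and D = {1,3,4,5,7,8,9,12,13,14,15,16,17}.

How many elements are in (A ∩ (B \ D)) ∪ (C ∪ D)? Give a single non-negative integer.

17

B \ D = {2,10,18}
A ∩ (B \ D) = {}
C ∪ D = {1,2,3,4,5,6,7,8,9,10,11,12,13,14,15,16,17}
(A ∩ (B \ D)) ∪ (C ∪ D) = {1,2,3,4,5,6,7,8,9,10,11,12,13,14,15,16,17}
|(A ∩ (B \ D)) ∪ (C ∪ D)| = 17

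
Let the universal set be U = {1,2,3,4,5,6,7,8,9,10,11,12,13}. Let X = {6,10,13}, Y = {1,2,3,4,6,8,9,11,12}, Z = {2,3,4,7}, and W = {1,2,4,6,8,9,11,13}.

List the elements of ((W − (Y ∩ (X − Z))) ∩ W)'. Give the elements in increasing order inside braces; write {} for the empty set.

{3,5,6,7,10,12}

X − Z = {6,10,13}
Y ∩ (X − Z) = {6}
W − (Y ∩ (X − Z)) = {1,2,4,8,9,11,13}
(W − (Y ∩ (X − Z))) ∩ W = {1,2,4,8,9,11,13}
((W − (Y ∩ (X − Z))) ∩ W)' = {3,5,6,7,10,12}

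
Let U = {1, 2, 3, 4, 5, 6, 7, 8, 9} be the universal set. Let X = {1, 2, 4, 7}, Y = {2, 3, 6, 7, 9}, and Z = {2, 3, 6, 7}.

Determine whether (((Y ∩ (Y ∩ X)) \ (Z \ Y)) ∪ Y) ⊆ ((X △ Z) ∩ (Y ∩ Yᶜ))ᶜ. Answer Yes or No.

Yes

Y ∩ X = {2, 7}
Y ∩ (Y ∩ X) = {2, 7}
Z \ Y = {}
(Y ∩ (Y ∩ X)) \ (Z \ Y) = {2, 7}
((Y ∩ (Y ∩ X)) \ (Z \ Y)) ∪ Y = {2, 3, 6, 7, 9}
X △ Z = {1, 3, 4, 6}
Yᶜ = {1, 4, 5, 8}
Y ∩ Yᶜ = {}
(X △ Z) ∩ (Y ∩ Yᶜ) = {}
((X △ Z) ∩ (Y ∩ Yᶜ))ᶜ = {1, 2, 3, 4, 5, 6, 7, 8, 9}
Every element of {2, 3, 6, 7, 9} is in {1, 2, 3, 4, 5, 6, 7, 8, 9}, so ((Y ∩ (Y ∩ X)) \ (Z \ Y)) ∪ Y ⊆ ((X △ Z) ∩ (Y ∩ Yᶜ))ᶜ.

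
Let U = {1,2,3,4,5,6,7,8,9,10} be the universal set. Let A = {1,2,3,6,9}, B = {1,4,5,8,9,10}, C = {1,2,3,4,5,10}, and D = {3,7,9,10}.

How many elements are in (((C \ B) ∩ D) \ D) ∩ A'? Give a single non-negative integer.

0

C \ B = {2,3}
(C \ B) ∩ D = {3}
((C \ B) ∩ D) \ D = {}
A' = {4,5,7,8,10}
(((C \ B) ∩ D) \ D) ∩ A' = {}
|(((C \ B) ∩ D) \ D) ∩ A'| = 0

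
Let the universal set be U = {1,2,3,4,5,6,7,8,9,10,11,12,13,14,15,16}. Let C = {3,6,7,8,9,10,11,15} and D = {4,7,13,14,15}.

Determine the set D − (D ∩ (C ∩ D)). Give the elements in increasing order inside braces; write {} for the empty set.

{4,13,14}

C ∩ D = {7,15}
D ∩ (C ∩ D) = {7,15}
D − (D ∩ (C ∩ D)) = {4,13,14}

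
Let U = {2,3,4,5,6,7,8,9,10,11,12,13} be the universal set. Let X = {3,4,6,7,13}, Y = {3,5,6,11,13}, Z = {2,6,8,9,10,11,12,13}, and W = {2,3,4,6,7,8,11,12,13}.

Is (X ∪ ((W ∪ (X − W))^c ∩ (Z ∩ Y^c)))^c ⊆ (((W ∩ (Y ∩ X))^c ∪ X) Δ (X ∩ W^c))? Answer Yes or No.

X − W = {}
W ∪ (X − W) = {2,3,4,6,7,8,11,12,13}
(W ∪ (X − W))^c = {5,9,10}
Y^c = {2,4,7,8,9,10,12}
Z ∩ Y^c = {2,8,9,10,12}
(W ∪ (X − W))^c ∩ (Z ∩ Y^c) = {9,10}
X ∪ ((W ∪ (X − W))^c ∩ (Z ∩ Y^c)) = {3,4,6,7,9,10,13}
(X ∪ ((W ∪ (X − W))^c ∩ (Z ∩ Y^c)))^c = {2,5,8,11,12}
Y ∩ X = {3,6,13}
W ∩ (Y ∩ X) = {3,6,13}
(W ∩ (Y ∩ X))^c = {2,4,5,7,8,9,10,11,12}
(W ∩ (Y ∩ X))^c ∪ X = {2,3,4,5,6,7,8,9,10,11,12,13}
W^c = {5,9,10}
X ∩ W^c = {}
((W ∩ (Y ∩ X))^c ∪ X) Δ (X ∩ W^c) = {2,3,4,5,6,7,8,9,10,11,12,13}
Every element of {2,5,8,11,12} is in {2,3,4,5,6,7,8,9,10,11,12,13}, so (X ∪ ((W ∪ (X − W))^c ∩ (Z ∩ Y^c)))^c ⊆ ((W ∩ (Y ∩ X))^c ∪ X) Δ (X ∩ W^c).

Yes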